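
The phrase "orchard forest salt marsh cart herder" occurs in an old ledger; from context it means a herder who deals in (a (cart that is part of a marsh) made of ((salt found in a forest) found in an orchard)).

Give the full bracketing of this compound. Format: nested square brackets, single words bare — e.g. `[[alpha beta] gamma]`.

[[[orchard [forest salt]] [marsh cart]] herder]

At the top level: head "herder"; modifier "orchard forest salt marsh cart".
Inside "orchard forest salt marsh cart": head "cart" (specifically "marsh cart"), modifier "orchard forest salt".
Inside "orchard forest salt": head "salt" (specifically "forest salt"), modifier "orchard".
Inside "forest salt": head "salt", modifier "forest".
Inside "marsh cart": head "cart", modifier "marsh".
So the structure is [[[orchard [forest salt]] [marsh cart]] herder].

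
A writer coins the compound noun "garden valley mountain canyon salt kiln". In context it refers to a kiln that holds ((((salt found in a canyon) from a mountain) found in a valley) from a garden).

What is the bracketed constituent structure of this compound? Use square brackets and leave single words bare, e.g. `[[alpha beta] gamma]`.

Overall it is a kind of kiln; the modifier is "garden valley mountain canyon salt".
Within "garden valley mountain canyon salt", the head is "salt" (specifically "valley mountain canyon salt") and the modifier is "garden".
Within "valley mountain canyon salt", the head is "salt" (specifically "mountain canyon salt") and the modifier is "valley".
Within "mountain canyon salt", the head is "salt" (specifically "canyon salt") and the modifier is "mountain".
Within "canyon salt", the head is "salt" and the modifier is "canyon".
Putting it together: [[garden [valley [mountain [canyon salt]]]] kiln].

[[garden [valley [mountain [canyon salt]]]] kiln]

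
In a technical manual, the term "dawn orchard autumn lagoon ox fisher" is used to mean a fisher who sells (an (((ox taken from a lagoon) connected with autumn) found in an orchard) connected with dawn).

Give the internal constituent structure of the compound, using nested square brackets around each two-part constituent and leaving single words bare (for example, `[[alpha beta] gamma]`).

[[dawn [orchard [autumn [lagoon ox]]]] fisher]

Whole compound: head "fisher", modifier "dawn orchard autumn lagoon ox".
Within "dawn orchard autumn lagoon ox", the head is "ox" (specifically "orchard autumn lagoon ox") and the modifier is "dawn".
Within "orchard autumn lagoon ox", the head is "ox" (specifically "autumn lagoon ox") and the modifier is "orchard".
Within "autumn lagoon ox", the head is "ox" (specifically "lagoon ox") and the modifier is "autumn".
Within "lagoon ox", the head is "ox" and the modifier is "lagoon".
So the structure is [[dawn [orchard [autumn [lagoon ox]]]] fisher].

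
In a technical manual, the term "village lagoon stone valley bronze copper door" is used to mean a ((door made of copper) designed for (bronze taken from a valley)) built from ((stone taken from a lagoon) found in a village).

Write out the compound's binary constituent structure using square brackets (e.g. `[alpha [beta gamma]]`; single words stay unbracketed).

[[village [lagoon stone]] [[valley bronze] [copper door]]]

At the top level: head "door" (specifically "valley bronze copper door"); modifier "village lagoon stone".
Inside "village lagoon stone": head "stone" (specifically "lagoon stone"), modifier "village".
Inside "lagoon stone": head "stone", modifier "lagoon".
Inside "valley bronze copper door": head "door" (specifically "copper door"), modifier "valley bronze".
Inside "valley bronze": head "bronze", modifier "valley".
Inside "copper door": head "door", modifier "copper".
So the structure is [[village [lagoon stone]] [[valley bronze] [copper door]]].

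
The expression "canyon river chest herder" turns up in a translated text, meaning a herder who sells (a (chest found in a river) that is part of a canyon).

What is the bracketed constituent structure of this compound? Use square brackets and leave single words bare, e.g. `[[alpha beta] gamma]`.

Whole compound: head "herder", modifier "canyon river chest".
"canyon river chest" → head "chest" (specifically "river chest"), modifier "canyon".
"river chest" → head "chest", modifier "river".
So the structure is [[canyon [river chest]] herder].

[[canyon [river chest]] herder]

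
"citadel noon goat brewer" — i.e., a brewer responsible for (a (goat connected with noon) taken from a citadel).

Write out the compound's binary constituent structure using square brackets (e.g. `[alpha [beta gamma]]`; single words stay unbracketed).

[[citadel [noon goat]] brewer]

At the top level: head "brewer"; modifier "citadel noon goat".
"citadel noon goat" → head "goat" (specifically "noon goat"), modifier "citadel".
"noon goat" → head "goat", modifier "noon".
Assembled: [[citadel [noon goat]] brewer].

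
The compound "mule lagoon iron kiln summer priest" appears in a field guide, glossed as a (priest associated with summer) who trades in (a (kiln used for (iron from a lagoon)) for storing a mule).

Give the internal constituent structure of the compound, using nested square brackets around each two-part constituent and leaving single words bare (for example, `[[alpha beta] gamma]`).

[[mule [[lagoon iron] kiln]] [summer priest]]

At the top level: head "priest" (specifically "summer priest"); modifier "mule lagoon iron kiln".
Within "mule lagoon iron kiln", the head is "kiln" (specifically "lagoon iron kiln") and the modifier is "mule".
Within "lagoon iron kiln", the head is "kiln" and the modifier is "lagoon iron".
Within "lagoon iron", the head is "iron" and the modifier is "lagoon".
Within "summer priest", the head is "priest" and the modifier is "summer".
So the structure is [[mule [[lagoon iron] kiln]] [summer priest]].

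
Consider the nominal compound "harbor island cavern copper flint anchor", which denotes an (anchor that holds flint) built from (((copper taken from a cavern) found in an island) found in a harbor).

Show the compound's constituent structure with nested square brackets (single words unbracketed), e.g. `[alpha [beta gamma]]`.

Overall it is a kind of anchor (specifically "flint anchor"); the modifier is "harbor island cavern copper".
"harbor island cavern copper" → head "copper" (specifically "island cavern copper"), modifier "harbor".
"island cavern copper" → head "copper" (specifically "cavern copper"), modifier "island".
"cavern copper" → head "copper", modifier "cavern".
"flint anchor" → head "anchor", modifier "flint".
So the structure is [[harbor [island [cavern copper]]] [flint anchor]].

[[harbor [island [cavern copper]]] [flint anchor]]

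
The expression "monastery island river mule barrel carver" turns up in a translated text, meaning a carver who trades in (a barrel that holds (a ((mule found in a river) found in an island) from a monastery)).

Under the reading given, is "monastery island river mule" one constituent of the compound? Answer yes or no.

The paraphrase groups the words so that "monastery island river mule" is one unit: it corresponds to a single parenthesized sub-phrase.
The full structure is [[[monastery [island [river mule]]] barrel] carver], in which [monastery island river mule] is a constituent.

yes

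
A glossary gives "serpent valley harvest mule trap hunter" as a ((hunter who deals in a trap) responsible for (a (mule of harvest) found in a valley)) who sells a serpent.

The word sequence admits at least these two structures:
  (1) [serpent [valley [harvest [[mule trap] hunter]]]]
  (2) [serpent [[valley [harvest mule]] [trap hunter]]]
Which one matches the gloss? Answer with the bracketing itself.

The paraphrase's head is the "hunter" part ("valley harvest mule trap hunter"); its modifier is "serpent".
That top-level split, carried through the inner groups, gives [serpent [[valley [harvest mule]] [trap hunter]]].

[serpent [[valley [harvest mule]] [trap hunter]]]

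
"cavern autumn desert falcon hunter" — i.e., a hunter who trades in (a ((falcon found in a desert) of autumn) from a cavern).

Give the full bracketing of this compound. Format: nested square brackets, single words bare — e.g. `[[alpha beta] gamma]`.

[[cavern [autumn [desert falcon]]] hunter]

Whole compound: head "hunter", modifier "cavern autumn desert falcon".
Within "cavern autumn desert falcon", the head is "falcon" (specifically "autumn desert falcon") and the modifier is "cavern".
Within "autumn desert falcon", the head is "falcon" (specifically "desert falcon") and the modifier is "autumn".
Within "desert falcon", the head is "falcon" and the modifier is "desert".
Putting it together: [[cavern [autumn [desert falcon]]] hunter].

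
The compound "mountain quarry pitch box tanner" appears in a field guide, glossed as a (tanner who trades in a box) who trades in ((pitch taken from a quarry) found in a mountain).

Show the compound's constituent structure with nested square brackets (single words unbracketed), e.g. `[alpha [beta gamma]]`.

At the top level: head "tanner" (specifically "box tanner"); modifier "mountain quarry pitch".
Within "mountain quarry pitch", the head is "pitch" (specifically "quarry pitch") and the modifier is "mountain".
Within "quarry pitch", the head is "pitch" and the modifier is "quarry".
Within "box tanner", the head is "tanner" and the modifier is "box".
Putting it together: [[mountain [quarry pitch]] [box tanner]].

[[mountain [quarry pitch]] [box tanner]]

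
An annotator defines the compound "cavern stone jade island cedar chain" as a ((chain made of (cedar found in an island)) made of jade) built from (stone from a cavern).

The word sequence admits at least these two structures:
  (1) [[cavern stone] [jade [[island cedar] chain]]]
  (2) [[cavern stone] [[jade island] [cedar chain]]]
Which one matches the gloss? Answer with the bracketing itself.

[[cavern stone] [jade [[island cedar] chain]]]

The paraphrase's head is the "chain" part ("jade island cedar chain"); its modifier is "cavern stone".
That top-level split, carried through the inner groups, gives [[cavern stone] [jade [[island cedar] chain]]].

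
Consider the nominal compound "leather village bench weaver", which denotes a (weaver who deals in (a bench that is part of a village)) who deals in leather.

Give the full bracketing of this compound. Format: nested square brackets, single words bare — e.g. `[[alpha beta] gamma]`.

[leather [[village bench] weaver]]

Overall it is a kind of weaver (specifically "village bench weaver"); the modifier is "leather".
Within "village bench weaver", the head is "weaver" and the modifier is "village bench".
Within "village bench", the head is "bench" and the modifier is "village".
Putting it together: [leather [[village bench] weaver]].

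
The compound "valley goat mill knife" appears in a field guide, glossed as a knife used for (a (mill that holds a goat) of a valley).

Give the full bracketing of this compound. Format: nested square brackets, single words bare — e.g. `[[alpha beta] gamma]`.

[[valley [goat mill]] knife]

The outermost head in the paraphrase is "knife", modified by "valley goat mill".
Inside "valley goat mill": head "mill" (specifically "goat mill"), modifier "valley".
Inside "goat mill": head "mill", modifier "goat".
So the structure is [[valley [goat mill]] knife].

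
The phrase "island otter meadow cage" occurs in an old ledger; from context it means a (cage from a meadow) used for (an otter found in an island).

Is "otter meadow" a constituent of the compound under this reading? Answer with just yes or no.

no

The top-level split is [island otter] [meadow cage]; the full structure is [[island otter] [meadow cage]].
"otter meadow" straddles a constituent boundary, so it is not a single unit.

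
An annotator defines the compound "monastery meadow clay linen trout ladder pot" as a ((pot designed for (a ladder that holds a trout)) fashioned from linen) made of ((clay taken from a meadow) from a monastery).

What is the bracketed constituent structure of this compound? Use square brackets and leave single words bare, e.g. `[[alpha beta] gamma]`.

[[monastery [meadow clay]] [linen [[trout ladder] pot]]]

The outermost head in the paraphrase is "pot" (specifically "linen trout ladder pot"), modified by "monastery meadow clay".
Within "monastery meadow clay", the head is "clay" (specifically "meadow clay") and the modifier is "monastery".
Within "meadow clay", the head is "clay" and the modifier is "meadow".
Within "linen trout ladder pot", the head is "pot" (specifically "trout ladder pot") and the modifier is "linen".
Within "trout ladder pot", the head is "pot" and the modifier is "trout ladder".
Within "trout ladder", the head is "ladder" and the modifier is "trout".
Assembled: [[monastery [meadow clay]] [linen [[trout ladder] pot]]].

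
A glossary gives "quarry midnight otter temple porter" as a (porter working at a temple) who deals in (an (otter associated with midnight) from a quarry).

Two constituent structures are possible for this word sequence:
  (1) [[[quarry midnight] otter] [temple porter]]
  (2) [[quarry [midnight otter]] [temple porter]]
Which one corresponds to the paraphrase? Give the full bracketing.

The paraphrase's head is the "porter" part ("temple porter"); its modifier is "quarry midnight otter".
That top-level split, carried through the inner groups, gives [[quarry [midnight otter]] [temple porter]].

[[quarry [midnight otter]] [temple porter]]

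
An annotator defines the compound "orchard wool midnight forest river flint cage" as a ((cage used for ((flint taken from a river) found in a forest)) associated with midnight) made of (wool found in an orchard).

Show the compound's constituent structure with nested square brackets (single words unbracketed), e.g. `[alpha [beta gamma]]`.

At the top level: head "cage" (specifically "midnight forest river flint cage"); modifier "orchard wool".
"orchard wool" → head "wool", modifier "orchard".
"midnight forest river flint cage" → head "cage" (specifically "forest river flint cage"), modifier "midnight".
"forest river flint cage" → head "cage", modifier "forest river flint".
"forest river flint" → head "flint" (specifically "river flint"), modifier "forest".
"river flint" → head "flint", modifier "river".
So the structure is [[orchard wool] [midnight [[forest [river flint]] cage]]].

[[orchard wool] [midnight [[forest [river flint]] cage]]]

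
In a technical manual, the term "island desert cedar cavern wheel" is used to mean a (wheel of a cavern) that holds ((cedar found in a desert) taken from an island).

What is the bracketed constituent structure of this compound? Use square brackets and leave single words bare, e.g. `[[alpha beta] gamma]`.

[[island [desert cedar]] [cavern wheel]]

Whole compound: head "wheel" (specifically "cavern wheel"), modifier "island desert cedar".
Within "island desert cedar", the head is "cedar" (specifically "desert cedar") and the modifier is "island".
Within "desert cedar", the head is "cedar" and the modifier is "desert".
Within "cavern wheel", the head is "wheel" and the modifier is "cavern".
Assembled: [[island [desert cedar]] [cavern wheel]].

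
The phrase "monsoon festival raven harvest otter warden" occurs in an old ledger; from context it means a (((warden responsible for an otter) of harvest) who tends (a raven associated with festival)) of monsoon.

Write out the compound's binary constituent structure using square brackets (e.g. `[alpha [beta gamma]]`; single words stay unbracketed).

Overall it is a kind of warden (specifically "festival raven harvest otter warden"); the modifier is "monsoon".
Inside "festival raven harvest otter warden": head "warden" (specifically "harvest otter warden"), modifier "festival raven".
Inside "festival raven": head "raven", modifier "festival".
Inside "harvest otter warden": head "warden" (specifically "otter warden"), modifier "harvest".
Inside "otter warden": head "warden", modifier "otter".
Putting it together: [monsoon [[festival raven] [harvest [otter warden]]]].

[monsoon [[festival raven] [harvest [otter warden]]]]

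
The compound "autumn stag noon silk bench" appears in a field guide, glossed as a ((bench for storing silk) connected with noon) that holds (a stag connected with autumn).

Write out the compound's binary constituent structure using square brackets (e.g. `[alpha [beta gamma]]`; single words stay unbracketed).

At the top level: head "bench" (specifically "noon silk bench"); modifier "autumn stag".
Within "autumn stag", the head is "stag" and the modifier is "autumn".
Within "noon silk bench", the head is "bench" (specifically "silk bench") and the modifier is "noon".
Within "silk bench", the head is "bench" and the modifier is "silk".
Putting it together: [[autumn stag] [noon [silk bench]]].

[[autumn stag] [noon [silk bench]]]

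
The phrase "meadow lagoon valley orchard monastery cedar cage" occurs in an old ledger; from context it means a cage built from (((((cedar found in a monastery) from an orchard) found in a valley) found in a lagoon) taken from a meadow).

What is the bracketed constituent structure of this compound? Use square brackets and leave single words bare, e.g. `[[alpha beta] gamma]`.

[[meadow [lagoon [valley [orchard [monastery cedar]]]]] cage]

Overall it is a kind of cage; the modifier is "meadow lagoon valley orchard monastery cedar".
Inside "meadow lagoon valley orchard monastery cedar": head "cedar" (specifically "lagoon valley orchard monastery cedar"), modifier "meadow".
Inside "lagoon valley orchard monastery cedar": head "cedar" (specifically "valley orchard monastery cedar"), modifier "lagoon".
Inside "valley orchard monastery cedar": head "cedar" (specifically "orchard monastery cedar"), modifier "valley".
Inside "orchard monastery cedar": head "cedar" (specifically "monastery cedar"), modifier "orchard".
Inside "monastery cedar": head "cedar", modifier "monastery".
Putting it together: [[meadow [lagoon [valley [orchard [monastery cedar]]]]] cage].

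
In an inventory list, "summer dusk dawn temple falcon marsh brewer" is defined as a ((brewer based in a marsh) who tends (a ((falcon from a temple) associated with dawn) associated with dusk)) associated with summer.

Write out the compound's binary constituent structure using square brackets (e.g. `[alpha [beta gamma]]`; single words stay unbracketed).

The outermost head in the paraphrase is "brewer" (specifically "dusk dawn temple falcon marsh brewer"), modified by "summer".
Inside "dusk dawn temple falcon marsh brewer": head "brewer" (specifically "marsh brewer"), modifier "dusk dawn temple falcon".
Inside "dusk dawn temple falcon": head "falcon" (specifically "dawn temple falcon"), modifier "dusk".
Inside "dawn temple falcon": head "falcon" (specifically "temple falcon"), modifier "dawn".
Inside "temple falcon": head "falcon", modifier "temple".
Inside "marsh brewer": head "brewer", modifier "marsh".
So the structure is [summer [[dusk [dawn [temple falcon]]] [marsh brewer]]].

[summer [[dusk [dawn [temple falcon]]] [marsh brewer]]]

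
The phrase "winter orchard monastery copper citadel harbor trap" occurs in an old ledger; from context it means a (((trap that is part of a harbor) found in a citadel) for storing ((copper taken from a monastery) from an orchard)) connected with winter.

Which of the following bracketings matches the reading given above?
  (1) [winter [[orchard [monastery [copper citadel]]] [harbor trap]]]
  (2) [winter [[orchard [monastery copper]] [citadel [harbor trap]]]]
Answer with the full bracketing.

The paraphrase's head is the "trap" part ("orchard monastery copper citadel harbor trap"); its modifier is "winter".
That top-level split, carried through the inner groups, gives [winter [[orchard [monastery copper]] [citadel [harbor trap]]]].

[winter [[orchard [monastery copper]] [citadel [harbor trap]]]]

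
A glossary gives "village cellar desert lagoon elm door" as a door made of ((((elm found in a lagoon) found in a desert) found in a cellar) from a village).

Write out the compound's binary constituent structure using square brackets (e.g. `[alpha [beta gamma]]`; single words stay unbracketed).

[[village [cellar [desert [lagoon elm]]]] door]

The outermost head in the paraphrase is "door", modified by "village cellar desert lagoon elm".
"village cellar desert lagoon elm" → head "elm" (specifically "cellar desert lagoon elm"), modifier "village".
"cellar desert lagoon elm" → head "elm" (specifically "desert lagoon elm"), modifier "cellar".
"desert lagoon elm" → head "elm" (specifically "lagoon elm"), modifier "desert".
"lagoon elm" → head "elm", modifier "lagoon".
So the structure is [[village [cellar [desert [lagoon elm]]]] door].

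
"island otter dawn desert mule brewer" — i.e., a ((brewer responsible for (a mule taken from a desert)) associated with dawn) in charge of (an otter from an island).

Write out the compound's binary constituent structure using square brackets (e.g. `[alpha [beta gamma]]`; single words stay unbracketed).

At the top level: head "brewer" (specifically "dawn desert mule brewer"); modifier "island otter".
"island otter" → head "otter", modifier "island".
"dawn desert mule brewer" → head "brewer" (specifically "desert mule brewer"), modifier "dawn".
"desert mule brewer" → head "brewer", modifier "desert mule".
"desert mule" → head "mule", modifier "desert".
Putting it together: [[island otter] [dawn [[desert mule] brewer]]].

[[island otter] [dawn [[desert mule] brewer]]]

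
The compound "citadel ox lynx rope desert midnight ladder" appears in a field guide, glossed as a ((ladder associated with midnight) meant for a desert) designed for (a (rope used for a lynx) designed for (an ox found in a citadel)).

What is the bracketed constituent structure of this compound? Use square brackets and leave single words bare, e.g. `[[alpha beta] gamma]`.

The outermost head in the paraphrase is "ladder" (specifically "desert midnight ladder"), modified by "citadel ox lynx rope".
Within "citadel ox lynx rope", the head is "rope" (specifically "lynx rope") and the modifier is "citadel ox".
Within "citadel ox", the head is "ox" and the modifier is "citadel".
Within "lynx rope", the head is "rope" and the modifier is "lynx".
Within "desert midnight ladder", the head is "ladder" (specifically "midnight ladder") and the modifier is "desert".
Within "midnight ladder", the head is "ladder" and the modifier is "midnight".
So the structure is [[[citadel ox] [lynx rope]] [desert [midnight ladder]]].

[[[citadel ox] [lynx rope]] [desert [midnight ladder]]]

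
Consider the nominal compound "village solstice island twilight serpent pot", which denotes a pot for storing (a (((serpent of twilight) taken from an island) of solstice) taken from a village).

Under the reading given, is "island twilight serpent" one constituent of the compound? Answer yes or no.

yes

The paraphrase groups the words so that "island twilight serpent" is one unit: it corresponds to a single parenthesized sub-phrase.
The full structure is [[village [solstice [island [twilight serpent]]]] pot], in which [island twilight serpent] is a constituent.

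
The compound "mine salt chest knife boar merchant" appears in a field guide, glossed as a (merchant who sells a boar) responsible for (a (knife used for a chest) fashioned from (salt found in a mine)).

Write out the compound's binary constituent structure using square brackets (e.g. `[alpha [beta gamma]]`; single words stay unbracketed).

[[[mine salt] [chest knife]] [boar merchant]]

At the top level: head "merchant" (specifically "boar merchant"); modifier "mine salt chest knife".
Within "mine salt chest knife", the head is "knife" (specifically "chest knife") and the modifier is "mine salt".
Within "mine salt", the head is "salt" and the modifier is "mine".
Within "chest knife", the head is "knife" and the modifier is "chest".
Within "boar merchant", the head is "merchant" and the modifier is "boar".
So the structure is [[[mine salt] [chest knife]] [boar merchant]].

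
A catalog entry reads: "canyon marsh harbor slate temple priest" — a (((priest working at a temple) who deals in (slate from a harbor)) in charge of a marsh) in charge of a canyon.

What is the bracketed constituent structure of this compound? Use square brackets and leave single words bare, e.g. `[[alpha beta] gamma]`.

[canyon [marsh [[harbor slate] [temple priest]]]]

Overall it is a kind of priest (specifically "marsh harbor slate temple priest"); the modifier is "canyon".
"marsh harbor slate temple priest" → head "priest" (specifically "harbor slate temple priest"), modifier "marsh".
"harbor slate temple priest" → head "priest" (specifically "temple priest"), modifier "harbor slate".
"harbor slate" → head "slate", modifier "harbor".
"temple priest" → head "priest", modifier "temple".
Putting it together: [canyon [marsh [[harbor slate] [temple priest]]]].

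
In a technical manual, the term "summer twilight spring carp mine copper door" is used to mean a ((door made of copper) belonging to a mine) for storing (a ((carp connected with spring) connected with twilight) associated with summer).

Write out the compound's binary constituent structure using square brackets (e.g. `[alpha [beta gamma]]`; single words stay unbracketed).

Overall it is a kind of door (specifically "mine copper door"); the modifier is "summer twilight spring carp".
"summer twilight spring carp" → head "carp" (specifically "twilight spring carp"), modifier "summer".
"twilight spring carp" → head "carp" (specifically "spring carp"), modifier "twilight".
"spring carp" → head "carp", modifier "spring".
"mine copper door" → head "door" (specifically "copper door"), modifier "mine".
"copper door" → head "door", modifier "copper".
So the structure is [[summer [twilight [spring carp]]] [mine [copper door]]].

[[summer [twilight [spring carp]]] [mine [copper door]]]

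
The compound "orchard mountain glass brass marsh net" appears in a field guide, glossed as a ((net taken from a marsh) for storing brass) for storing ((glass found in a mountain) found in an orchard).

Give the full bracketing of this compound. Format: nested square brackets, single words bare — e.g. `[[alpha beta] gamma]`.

[[orchard [mountain glass]] [brass [marsh net]]]

At the top level: head "net" (specifically "brass marsh net"); modifier "orchard mountain glass".
Within "orchard mountain glass", the head is "glass" (specifically "mountain glass") and the modifier is "orchard".
Within "mountain glass", the head is "glass" and the modifier is "mountain".
Within "brass marsh net", the head is "net" (specifically "marsh net") and the modifier is "brass".
Within "marsh net", the head is "net" and the modifier is "marsh".
Assembled: [[orchard [mountain glass]] [brass [marsh net]]].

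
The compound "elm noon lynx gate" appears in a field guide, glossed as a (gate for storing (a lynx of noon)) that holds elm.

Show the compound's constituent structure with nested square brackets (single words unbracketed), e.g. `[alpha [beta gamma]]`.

Overall it is a kind of gate (specifically "noon lynx gate"); the modifier is "elm".
"noon lynx gate" → head "gate", modifier "noon lynx".
"noon lynx" → head "lynx", modifier "noon".
So the structure is [elm [[noon lynx] gate]].

[elm [[noon lynx] gate]]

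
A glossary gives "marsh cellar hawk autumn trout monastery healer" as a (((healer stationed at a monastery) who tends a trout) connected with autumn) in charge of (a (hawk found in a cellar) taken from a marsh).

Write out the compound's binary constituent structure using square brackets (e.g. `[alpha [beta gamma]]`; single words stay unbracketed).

At the top level: head "healer" (specifically "autumn trout monastery healer"); modifier "marsh cellar hawk".
Inside "marsh cellar hawk": head "hawk" (specifically "cellar hawk"), modifier "marsh".
Inside "cellar hawk": head "hawk", modifier "cellar".
Inside "autumn trout monastery healer": head "healer" (specifically "trout monastery healer"), modifier "autumn".
Inside "trout monastery healer": head "healer" (specifically "monastery healer"), modifier "trout".
Inside "monastery healer": head "healer", modifier "monastery".
Putting it together: [[marsh [cellar hawk]] [autumn [trout [monastery healer]]]].

[[marsh [cellar hawk]] [autumn [trout [monastery healer]]]]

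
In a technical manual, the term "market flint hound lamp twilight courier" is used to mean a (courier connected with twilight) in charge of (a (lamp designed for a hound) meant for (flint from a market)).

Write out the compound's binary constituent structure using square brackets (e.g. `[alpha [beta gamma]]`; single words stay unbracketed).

At the top level: head "courier" (specifically "twilight courier"); modifier "market flint hound lamp".
Inside "market flint hound lamp": head "lamp" (specifically "hound lamp"), modifier "market flint".
Inside "market flint": head "flint", modifier "market".
Inside "hound lamp": head "lamp", modifier "hound".
Inside "twilight courier": head "courier", modifier "twilight".
So the structure is [[[market flint] [hound lamp]] [twilight courier]].

[[[market flint] [hound lamp]] [twilight courier]]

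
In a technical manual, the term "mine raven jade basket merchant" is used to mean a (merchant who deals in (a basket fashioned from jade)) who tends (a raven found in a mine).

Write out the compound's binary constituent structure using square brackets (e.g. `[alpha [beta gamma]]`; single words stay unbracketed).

At the top level: head "merchant" (specifically "jade basket merchant"); modifier "mine raven".
Inside "mine raven": head "raven", modifier "mine".
Inside "jade basket merchant": head "merchant", modifier "jade basket".
Inside "jade basket": head "basket", modifier "jade".
Putting it together: [[mine raven] [[jade basket] merchant]].

[[mine raven] [[jade basket] merchant]]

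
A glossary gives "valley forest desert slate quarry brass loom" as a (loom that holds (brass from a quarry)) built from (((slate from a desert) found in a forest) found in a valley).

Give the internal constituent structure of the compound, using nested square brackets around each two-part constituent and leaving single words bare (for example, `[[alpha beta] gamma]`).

Overall it is a kind of loom (specifically "quarry brass loom"); the modifier is "valley forest desert slate".
Inside "valley forest desert slate": head "slate" (specifically "forest desert slate"), modifier "valley".
Inside "forest desert slate": head "slate" (specifically "desert slate"), modifier "forest".
Inside "desert slate": head "slate", modifier "desert".
Inside "quarry brass loom": head "loom", modifier "quarry brass".
Inside "quarry brass": head "brass", modifier "quarry".
Putting it together: [[valley [forest [desert slate]]] [[quarry brass] loom]].

[[valley [forest [desert slate]]] [[quarry brass] loom]]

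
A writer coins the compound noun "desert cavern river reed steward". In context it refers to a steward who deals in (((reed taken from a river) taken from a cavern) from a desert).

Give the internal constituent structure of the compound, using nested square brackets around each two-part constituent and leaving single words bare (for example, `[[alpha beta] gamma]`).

[[desert [cavern [river reed]]] steward]

At the top level: head "steward"; modifier "desert cavern river reed".
Inside "desert cavern river reed": head "reed" (specifically "cavern river reed"), modifier "desert".
Inside "cavern river reed": head "reed" (specifically "river reed"), modifier "cavern".
Inside "river reed": head "reed", modifier "river".
Putting it together: [[desert [cavern [river reed]]] steward].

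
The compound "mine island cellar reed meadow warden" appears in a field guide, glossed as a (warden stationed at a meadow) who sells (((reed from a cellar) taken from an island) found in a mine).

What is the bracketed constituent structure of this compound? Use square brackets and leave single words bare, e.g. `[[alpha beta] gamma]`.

[[mine [island [cellar reed]]] [meadow warden]]

The outermost head in the paraphrase is "warden" (specifically "meadow warden"), modified by "mine island cellar reed".
Within "mine island cellar reed", the head is "reed" (specifically "island cellar reed") and the modifier is "mine".
Within "island cellar reed", the head is "reed" (specifically "cellar reed") and the modifier is "island".
Within "cellar reed", the head is "reed" and the modifier is "cellar".
Within "meadow warden", the head is "warden" and the modifier is "meadow".
Assembled: [[mine [island [cellar reed]]] [meadow warden]].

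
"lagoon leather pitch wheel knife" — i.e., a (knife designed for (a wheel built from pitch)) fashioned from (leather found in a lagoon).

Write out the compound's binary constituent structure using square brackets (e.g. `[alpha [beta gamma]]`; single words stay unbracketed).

Overall it is a kind of knife (specifically "pitch wheel knife"); the modifier is "lagoon leather".
Inside "lagoon leather": head "leather", modifier "lagoon".
Inside "pitch wheel knife": head "knife", modifier "pitch wheel".
Inside "pitch wheel": head "wheel", modifier "pitch".
So the structure is [[lagoon leather] [[pitch wheel] knife]].

[[lagoon leather] [[pitch wheel] knife]]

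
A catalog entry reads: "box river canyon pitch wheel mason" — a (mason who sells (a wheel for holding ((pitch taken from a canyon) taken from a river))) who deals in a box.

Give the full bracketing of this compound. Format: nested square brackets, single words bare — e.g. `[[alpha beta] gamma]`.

[box [[[river [canyon pitch]] wheel] mason]]

At the top level: head "mason" (specifically "river canyon pitch wheel mason"); modifier "box".
Within "river canyon pitch wheel mason", the head is "mason" and the modifier is "river canyon pitch wheel".
Within "river canyon pitch wheel", the head is "wheel" and the modifier is "river canyon pitch".
Within "river canyon pitch", the head is "pitch" (specifically "canyon pitch") and the modifier is "river".
Within "canyon pitch", the head is "pitch" and the modifier is "canyon".
Putting it together: [box [[[river [canyon pitch]] wheel] mason]].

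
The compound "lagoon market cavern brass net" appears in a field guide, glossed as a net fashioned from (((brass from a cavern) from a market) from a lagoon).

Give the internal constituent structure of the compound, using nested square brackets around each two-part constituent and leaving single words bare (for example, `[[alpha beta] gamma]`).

At the top level: head "net"; modifier "lagoon market cavern brass".
Inside "lagoon market cavern brass": head "brass" (specifically "market cavern brass"), modifier "lagoon".
Inside "market cavern brass": head "brass" (specifically "cavern brass"), modifier "market".
Inside "cavern brass": head "brass", modifier "cavern".
So the structure is [[lagoon [market [cavern brass]]] net].

[[lagoon [market [cavern brass]]] net]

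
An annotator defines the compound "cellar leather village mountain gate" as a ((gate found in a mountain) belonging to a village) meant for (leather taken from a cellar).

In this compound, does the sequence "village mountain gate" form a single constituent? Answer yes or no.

The paraphrase groups the words so that "village mountain gate" is one unit: it corresponds to a single parenthesized sub-phrase.
The full structure is [[cellar leather] [village [mountain gate]]], in which [village mountain gate] is a constituent.

yes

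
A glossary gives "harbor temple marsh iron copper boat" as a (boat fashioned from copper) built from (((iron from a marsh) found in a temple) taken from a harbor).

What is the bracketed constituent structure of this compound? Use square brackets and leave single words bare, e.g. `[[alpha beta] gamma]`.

Whole compound: head "boat" (specifically "copper boat"), modifier "harbor temple marsh iron".
Within "harbor temple marsh iron", the head is "iron" (specifically "temple marsh iron") and the modifier is "harbor".
Within "temple marsh iron", the head is "iron" (specifically "marsh iron") and the modifier is "temple".
Within "marsh iron", the head is "iron" and the modifier is "marsh".
Within "copper boat", the head is "boat" and the modifier is "copper".
Assembled: [[harbor [temple [marsh iron]]] [copper boat]].

[[harbor [temple [marsh iron]]] [copper boat]]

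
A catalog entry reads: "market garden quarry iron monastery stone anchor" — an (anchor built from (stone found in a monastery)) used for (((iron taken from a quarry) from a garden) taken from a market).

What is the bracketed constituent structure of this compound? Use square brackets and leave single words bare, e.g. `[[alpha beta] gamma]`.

At the top level: head "anchor" (specifically "monastery stone anchor"); modifier "market garden quarry iron".
Inside "market garden quarry iron": head "iron" (specifically "garden quarry iron"), modifier "market".
Inside "garden quarry iron": head "iron" (specifically "quarry iron"), modifier "garden".
Inside "quarry iron": head "iron", modifier "quarry".
Inside "monastery stone anchor": head "anchor", modifier "monastery stone".
Inside "monastery stone": head "stone", modifier "monastery".
Assembled: [[market [garden [quarry iron]]] [[monastery stone] anchor]].

[[market [garden [quarry iron]]] [[monastery stone] anchor]]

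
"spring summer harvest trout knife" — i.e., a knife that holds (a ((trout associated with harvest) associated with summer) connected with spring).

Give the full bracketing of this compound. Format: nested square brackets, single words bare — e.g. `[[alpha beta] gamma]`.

[[spring [summer [harvest trout]]] knife]

Overall it is a kind of knife; the modifier is "spring summer harvest trout".
"spring summer harvest trout" → head "trout" (specifically "summer harvest trout"), modifier "spring".
"summer harvest trout" → head "trout" (specifically "harvest trout"), modifier "summer".
"harvest trout" → head "trout", modifier "harvest".
Putting it together: [[spring [summer [harvest trout]]] knife].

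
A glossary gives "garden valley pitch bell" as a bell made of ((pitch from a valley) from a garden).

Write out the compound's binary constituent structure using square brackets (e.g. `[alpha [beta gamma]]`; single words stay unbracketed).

Whole compound: head "bell", modifier "garden valley pitch".
Within "garden valley pitch", the head is "pitch" (specifically "valley pitch") and the modifier is "garden".
Within "valley pitch", the head is "pitch" and the modifier is "valley".
Assembled: [[garden [valley pitch]] bell].

[[garden [valley pitch]] bell]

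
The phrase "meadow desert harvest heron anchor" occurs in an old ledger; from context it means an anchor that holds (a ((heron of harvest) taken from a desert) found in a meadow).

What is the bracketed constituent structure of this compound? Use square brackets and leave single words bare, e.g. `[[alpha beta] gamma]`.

Whole compound: head "anchor", modifier "meadow desert harvest heron".
Within "meadow desert harvest heron", the head is "heron" (specifically "desert harvest heron") and the modifier is "meadow".
Within "desert harvest heron", the head is "heron" (specifically "harvest heron") and the modifier is "desert".
Within "harvest heron", the head is "heron" and the modifier is "harvest".
Assembled: [[meadow [desert [harvest heron]]] anchor].

[[meadow [desert [harvest heron]]] anchor]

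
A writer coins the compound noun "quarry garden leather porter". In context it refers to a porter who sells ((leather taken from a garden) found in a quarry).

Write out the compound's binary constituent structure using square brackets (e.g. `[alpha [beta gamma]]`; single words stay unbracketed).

[[quarry [garden leather]] porter]

At the top level: head "porter"; modifier "quarry garden leather".
"quarry garden leather" → head "leather" (specifically "garden leather"), modifier "quarry".
"garden leather" → head "leather", modifier "garden".
Assembled: [[quarry [garden leather]] porter].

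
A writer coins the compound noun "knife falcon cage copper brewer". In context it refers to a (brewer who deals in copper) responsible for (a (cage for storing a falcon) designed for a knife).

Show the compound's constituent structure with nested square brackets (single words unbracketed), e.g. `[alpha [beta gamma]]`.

[[knife [falcon cage]] [copper brewer]]

At the top level: head "brewer" (specifically "copper brewer"); modifier "knife falcon cage".
Inside "knife falcon cage": head "cage" (specifically "falcon cage"), modifier "knife".
Inside "falcon cage": head "cage", modifier "falcon".
Inside "copper brewer": head "brewer", modifier "copper".
Putting it together: [[knife [falcon cage]] [copper brewer]].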